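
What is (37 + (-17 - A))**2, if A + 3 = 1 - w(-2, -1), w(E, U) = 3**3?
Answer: 2401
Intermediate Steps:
w(E, U) = 27
A = -29 (A = -3 + (1 - 1*27) = -3 + (1 - 27) = -3 - 26 = -29)
(37 + (-17 - A))**2 = (37 + (-17 - 1*(-29)))**2 = (37 + (-17 + 29))**2 = (37 + 12)**2 = 49**2 = 2401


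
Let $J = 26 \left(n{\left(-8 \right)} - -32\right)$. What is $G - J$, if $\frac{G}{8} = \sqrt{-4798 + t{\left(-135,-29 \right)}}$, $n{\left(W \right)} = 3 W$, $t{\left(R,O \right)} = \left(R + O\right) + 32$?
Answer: $-208 + 8 i \sqrt{4930} \approx -208.0 + 561.71 i$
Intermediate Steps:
$t{\left(R,O \right)} = 32 + O + R$ ($t{\left(R,O \right)} = \left(O + R\right) + 32 = 32 + O + R$)
$G = 8 i \sqrt{4930}$ ($G = 8 \sqrt{-4798 - 132} = 8 \sqrt{-4930} = 8 i \sqrt{4930} \approx 561.71 i$)
$J = 208$ ($J = 26 \left(3 \left(-8\right) - -32\right) = 26 \left(-24 + 32\right) = 26 \cdot 8 = 208$)
$G - J = 8 i \sqrt{4930} - 208 = -208 + 8 i \sqrt{4930}$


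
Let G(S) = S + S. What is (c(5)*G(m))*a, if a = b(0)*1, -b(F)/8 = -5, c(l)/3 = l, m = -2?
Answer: -2400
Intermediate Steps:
c(l) = 3*l
b(F) = 40 (b(F) = -8*(-5) = 40)
G(S) = 2*S
a = 40 (a = 40*1 = 40)
(c(5)*G(m))*a = ((3*5)*(2*(-2)))*40 = (15*(-4))*40 = -60*40 = -2400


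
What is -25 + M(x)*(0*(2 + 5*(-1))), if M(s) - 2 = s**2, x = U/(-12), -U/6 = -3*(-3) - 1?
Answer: -25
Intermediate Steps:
U = -48 (U = -6*(-3*(-3) - 1) = -6*(9 - 1) = -6*8 = -48)
x = 4 (x = -48/(-12) = -48*(-1/12) = 4)
M(s) = 2 + s**2
-25 + M(x)*(0*(2 + 5*(-1))) = -25 + (2 + 4**2)*(0*(2 + 5*(-1))) = -25 + (2 + 16)*(0*(2 - 5)) = -25 + 18*(0*(-3)) = -25 + 18*0 = -25 + 0 = -25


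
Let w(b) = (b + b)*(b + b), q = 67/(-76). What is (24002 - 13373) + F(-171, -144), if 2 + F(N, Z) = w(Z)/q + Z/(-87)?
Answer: -162157099/1943 ≈ -83457.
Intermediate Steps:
q = -67/76 (q = 67*(-1/76) = -67/76 ≈ -0.88158)
w(b) = 4*b**2 (w(b) = (2*b)*(2*b) = 4*b**2)
F(N, Z) = -2 - 304*Z**2/67 - Z/87 (F(N, Z) = -2 + ((4*Z**2)/(-67/76) + Z/(-87)) = -2 + ((4*Z**2)*(-76/67) + Z*(-1/87)) = -2 + (-304*Z**2/67 - Z/87) = -2 - 304*Z**2/67 - Z/87)
(24002 - 13373) + F(-171, -144) = (24002 - 13373) + (-2 - 304/67*(-144)**2 - 1/87*(-144)) = 10629 + (-2 - 304/67*20736 + 48/29) = 10629 + (-2 - 6303744/67 + 48/29) = 10629 - 182809246/1943 = -162157099/1943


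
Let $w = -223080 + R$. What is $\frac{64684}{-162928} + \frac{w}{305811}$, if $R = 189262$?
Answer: $- \frac{6322744457}{12456293652} \approx -0.50759$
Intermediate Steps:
$w = -33818$ ($w = -223080 + 189262 = -33818$)
$\frac{64684}{-162928} + \frac{w}{305811} = \frac{64684}{-162928} - \frac{33818}{305811} = 64684 \left(- \frac{1}{162928}\right) - \frac{33818}{305811} = - \frac{16171}{40732} - \frac{33818}{305811} = - \frac{6322744457}{12456293652}$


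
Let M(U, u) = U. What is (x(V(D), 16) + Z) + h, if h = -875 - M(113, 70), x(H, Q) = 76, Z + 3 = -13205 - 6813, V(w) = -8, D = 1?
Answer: -20933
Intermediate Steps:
Z = -20021 (Z = -3 + (-13205 - 6813) = -3 - 20018 = -20021)
h = -988 (h = -875 - 1*113 = -875 - 113 = -988)
(x(V(D), 16) + Z) + h = (76 - 20021) - 988 = -19945 - 988 = -20933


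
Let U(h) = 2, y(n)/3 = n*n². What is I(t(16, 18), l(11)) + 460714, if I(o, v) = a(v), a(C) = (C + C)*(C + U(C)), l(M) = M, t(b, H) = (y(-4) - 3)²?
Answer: 461000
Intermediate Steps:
y(n) = 3*n³ (y(n) = 3*(n*n²) = 3*n³)
t(b, H) = 38025 (t(b, H) = (3*(-4)³ - 3)² = (3*(-64) - 3)² = (-192 - 3)² = (-195)² = 38025)
a(C) = 2*C*(2 + C) (a(C) = (C + C)*(C + 2) = (2*C)*(2 + C) = 2*C*(2 + C))
I(o, v) = 2*v*(2 + v)
I(t(16, 18), l(11)) + 460714 = 2*11*(2 + 11) + 460714 = 2*11*13 + 460714 = 286 + 460714 = 461000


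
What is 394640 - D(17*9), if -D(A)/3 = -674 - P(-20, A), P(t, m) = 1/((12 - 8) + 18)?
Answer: 8637593/22 ≈ 3.9262e+5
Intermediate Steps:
P(t, m) = 1/22 (P(t, m) = 1/(4 + 18) = 1/22)
D(A) = 44487/22 (D(A) = -3*(-674 - 1*1/22) = -3*(-674 - 1/22) = -3*(-14829/22) = 44487/22)
394640 - D(17*9) = 394640 - 1*44487/22 = 394640 - 44487/22 = 8637593/22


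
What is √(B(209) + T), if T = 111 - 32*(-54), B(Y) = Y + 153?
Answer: √2201 ≈ 46.915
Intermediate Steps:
B(Y) = 153 + Y
T = 1839 (T = 111 + 1728 = 1839)
√(B(209) + T) = √((153 + 209) + 1839) = √(362 + 1839) = √2201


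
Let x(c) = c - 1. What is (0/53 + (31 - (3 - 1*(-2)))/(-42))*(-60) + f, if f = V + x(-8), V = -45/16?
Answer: 2837/112 ≈ 25.330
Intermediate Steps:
V = -45/16 (V = -45*1/16 = -45/16 ≈ -2.8125)
x(c) = -1 + c
f = -189/16 (f = -45/16 + (-1 - 8) = -45/16 - 9 = -189/16 ≈ -11.813)
(0/53 + (31 - (3 - 1*(-2)))/(-42))*(-60) + f = (0/53 + (31 - (3 - 1*(-2)))/(-42))*(-60) - 189/16 = (0*(1/53) + (31 - (3 + 2))*(-1/42))*(-60) - 189/16 = (0 + (31 - 1*5)*(-1/42))*(-60) - 189/16 = (0 + (31 - 5)*(-1/42))*(-60) - 189/16 = (0 + 26*(-1/42))*(-60) - 189/16 = (0 - 13/21)*(-60) - 189/16 = -13/21*(-60) - 189/16 = 260/7 - 189/16 = 2837/112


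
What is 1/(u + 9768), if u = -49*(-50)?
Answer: 1/12218 ≈ 8.1846e-5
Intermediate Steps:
u = 2450
1/(u + 9768) = 1/(2450 + 9768) = 1/12218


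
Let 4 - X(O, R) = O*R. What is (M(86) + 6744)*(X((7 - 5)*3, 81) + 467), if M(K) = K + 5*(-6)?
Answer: -102000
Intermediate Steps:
X(O, R) = 4 - O*R
M(K) = -30 + K (M(K) = K - 30 = -30 + K)
(M(86) + 6744)*(X((7 - 5)*3, 81) + 467) = ((-30 + 86) + 6744)*((4 - 1*(7 - 5)*3*81) + 467) = (56 + 6744)*((4 - 1*2*3*81) + 467) = 6800*((4 - 1*6*81) + 467) = 6800*((4 - 486) + 467) = 6800*(-482 + 467) = 6800*(-15) = -102000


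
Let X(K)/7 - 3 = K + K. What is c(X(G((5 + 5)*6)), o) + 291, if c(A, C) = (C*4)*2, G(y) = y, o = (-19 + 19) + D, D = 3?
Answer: 315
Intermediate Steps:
o = 3 (o = (-19 + 19) + 3 = 0 + 3 = 3)
X(K) = 21 + 14*K (X(K) = 21 + 7*(K + K) = 21 + 7*(2*K) = 21 + 14*K)
c(A, C) = 8*C (c(A, C) = (4*C)*2 = 8*C)
c(X(G((5 + 5)*6)), o) + 291 = 8*3 + 291 = 24 + 291 = 315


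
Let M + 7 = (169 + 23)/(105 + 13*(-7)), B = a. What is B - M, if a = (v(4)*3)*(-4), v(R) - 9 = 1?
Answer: -887/7 ≈ -126.71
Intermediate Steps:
v(R) = 10 (v(R) = 9 + 1 = 10)
a = -120 (a = (10*3)*(-4) = 30*(-4) = -120)
B = -120
M = 47/7 (M = -7 + (169 + 23)/(105 + 13*(-7)) = -7 + 192/(105 - 91) = -7 + 192/14 = -7 + 192*(1/14) = -7 + 96/7 = 47/7 ≈ 6.7143)
B - M = -120 - 1*47/7 = -120 - 47/7 = -887/7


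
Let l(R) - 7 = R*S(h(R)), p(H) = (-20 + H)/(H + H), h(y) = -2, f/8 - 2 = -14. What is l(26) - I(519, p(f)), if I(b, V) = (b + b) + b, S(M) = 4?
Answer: -1446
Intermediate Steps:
f = -96 (f = 16 + 8*(-14) = 16 - 112 = -96)
p(H) = (-20 + H)/(2*H) (p(H) = (-20 + H)/((2*H)) = (-20 + H)*(1/(2*H)) = (-20 + H)/(2*H))
I(b, V) = 3*b (I(b, V) = 2*b + b = 3*b)
l(R) = 7 + 4*R (l(R) = 7 + R*4 = 7 + 4*R)
l(26) - I(519, p(f)) = (7 + 4*26) - 3*519 = (7 + 104) - 1*1557 = 111 - 1557 = -1446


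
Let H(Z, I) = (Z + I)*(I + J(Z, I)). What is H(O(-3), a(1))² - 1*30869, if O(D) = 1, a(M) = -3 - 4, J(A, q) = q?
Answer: -23813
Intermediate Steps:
a(M) = -7
H(Z, I) = 2*I*(I + Z) (H(Z, I) = (Z + I)*(I + I) = (I + Z)*(2*I) = 2*I*(I + Z))
H(O(-3), a(1))² - 1*30869 = (2*(-7)*(-7 + 1))² - 1*30869 = (2*(-7)*(-6))² - 30869 = 84² - 30869 = 7056 - 30869 = -23813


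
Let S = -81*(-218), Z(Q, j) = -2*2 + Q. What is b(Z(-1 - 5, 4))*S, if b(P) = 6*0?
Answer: 0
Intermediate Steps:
Z(Q, j) = -4 + Q
b(P) = 0
S = 17658
b(Z(-1 - 5, 4))*S = 0*17658 = 0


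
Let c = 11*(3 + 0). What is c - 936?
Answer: -903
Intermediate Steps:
c = 33 (c = 11*3 = 33)
c - 936 = 33 - 936 = -903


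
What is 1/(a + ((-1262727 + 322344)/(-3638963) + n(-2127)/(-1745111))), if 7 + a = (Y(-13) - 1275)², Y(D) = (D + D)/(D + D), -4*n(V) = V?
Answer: 25401577439572/41228519449819482219 ≈ 6.1612e-7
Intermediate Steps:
n(V) = -V/4
Y(D) = 1 (Y(D) = (2*D)/((2*D)) = (2*D)*(1/(2*D)) = 1)
a = 1623069 (a = -7 + (1 - 1275)² = -7 + (-1274)² = -7 + 1623076 = 1623069)
1/(a + ((-1262727 + 322344)/(-3638963) + n(-2127)/(-1745111))) = 1/(1623069 + ((-1262727 + 322344)/(-3638963) - ¼*(-2127)/(-1745111))) = 1/(1623069 + (-940383*(-1/3638963) + (2127/4)*(-1/1745111))) = 1/(1623069 + (940383/3638963 - 2127/6980444)) = 1/(1623069 + 6556550795751/25401577439572) = 1/(41228519449819482219/25401577439572) = 25401577439572/41228519449819482219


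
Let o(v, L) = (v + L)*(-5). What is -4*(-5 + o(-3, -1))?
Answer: -60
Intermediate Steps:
o(v, L) = -5*L - 5*v (o(v, L) = (L + v)*(-5) = -5*L - 5*v)
-4*(-5 + o(-3, -1)) = -4*(-5 + (-5*(-1) - 5*(-3))) = -4*(-5 + (5 + 15)) = -4*(-5 + 20) = -4*15 = -60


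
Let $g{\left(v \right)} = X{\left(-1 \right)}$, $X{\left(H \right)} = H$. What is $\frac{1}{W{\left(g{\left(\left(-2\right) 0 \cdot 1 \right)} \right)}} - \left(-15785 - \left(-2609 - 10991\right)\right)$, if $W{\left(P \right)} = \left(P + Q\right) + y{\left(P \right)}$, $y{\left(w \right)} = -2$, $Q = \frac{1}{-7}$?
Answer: $\frac{48063}{22} \approx 2184.7$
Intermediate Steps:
$Q = - \frac{1}{7} \approx -0.14286$
$g{\left(v \right)} = -1$
$W{\left(P \right)} = - \frac{15}{7} + P$ ($W{\left(P \right)} = \left(P - \frac{1}{7}\right) - 2 = \left(- \frac{1}{7} + P\right) - 2 = - \frac{15}{7} + P$)
$\frac{1}{W{\left(g{\left(\left(-2\right) 0 \cdot 1 \right)} \right)}} - \left(-15785 - \left(-2609 - 10991\right)\right) = \frac{1}{- \frac{15}{7} - 1} - \left(-15785 - \left(-2609 - 10991\right)\right) = \frac{1}{- \frac{22}{7}} - \left(-15785 - -13600\right) = - \frac{7}{22} - \left(-15785 + 13600\right) = - \frac{7}{22} - -2185 = - \frac{7}{22} + 2185 = \frac{48063}{22}$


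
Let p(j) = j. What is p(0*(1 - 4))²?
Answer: 0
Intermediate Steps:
p(0*(1 - 4))² = (0*(1 - 4))² = (0*(-3))² = 0² = 0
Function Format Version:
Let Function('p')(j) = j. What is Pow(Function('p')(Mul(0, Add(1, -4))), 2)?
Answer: 0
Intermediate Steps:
Pow(Function('p')(Mul(0, Add(1, -4))), 2) = Pow(Mul(0, Add(1, -4)), 2) = Pow(Mul(0, -3), 2) = Pow(0, 2) = 0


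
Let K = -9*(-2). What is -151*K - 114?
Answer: -2832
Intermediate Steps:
K = 18
-151*K - 114 = -151*18 - 114 = -2718 - 114 = -2832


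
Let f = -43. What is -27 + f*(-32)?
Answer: 1349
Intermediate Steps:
-27 + f*(-32) = -27 - 43*(-32) = -27 + 1376 = 1349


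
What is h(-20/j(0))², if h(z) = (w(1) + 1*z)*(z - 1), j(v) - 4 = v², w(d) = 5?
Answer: 0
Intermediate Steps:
j(v) = 4 + v²
h(z) = (-1 + z)*(5 + z) (h(z) = (5 + 1*z)*(z - 1) = (5 + z)*(-1 + z) = (-1 + z)*(5 + z))
h(-20/j(0))² = (-5 + (-20/(4 + 0²))² + 4*(-20/(4 + 0²)))² = (-5 + (-20/(4 + 0))² + 4*(-20/(4 + 0)))² = (-5 + (-20/4)² + 4*(-20/4))² = (-5 + (-20*¼)² + 4*(-20*¼))² = (-5 + (-5)² + 4*(-5))² = (-5 + 25 - 20)² = 0² = 0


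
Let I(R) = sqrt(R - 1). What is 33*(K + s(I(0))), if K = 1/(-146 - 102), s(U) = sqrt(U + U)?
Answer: 8151/248 + 33*I ≈ 32.867 + 33.0*I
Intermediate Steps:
I(R) = sqrt(-1 + R)
s(U) = sqrt(2)*sqrt(U) (s(U) = sqrt(2*U) = sqrt(2)*sqrt(U))
K = -1/248 (K = 1/(-248) = -1/248 ≈ -0.0040323)
33*(K + s(I(0))) = 33*(-1/248 + sqrt(2)*sqrt(sqrt(-1 + 0))) = 33*(-1/248 + sqrt(2)*sqrt(sqrt(-1))) = 33*(-1/248 + sqrt(2)*sqrt(I)) = -33/248 + 33*sqrt(2)*sqrt(I)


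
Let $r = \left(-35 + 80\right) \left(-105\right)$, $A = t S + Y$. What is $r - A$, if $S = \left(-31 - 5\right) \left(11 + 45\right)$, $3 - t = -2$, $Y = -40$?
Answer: $5395$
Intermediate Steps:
$t = 5$ ($t = 3 - -2 = 3 + 2 = 5$)
$S = -2016$ ($S = \left(-36\right) 56 = -2016$)
$A = -10120$ ($A = 5 \left(-2016\right) - 40 = -10080 - 40 = -10120$)
$r = -4725$ ($r = 45 \left(-105\right) = -4725$)
$r - A = -4725 - -10120 = -4725 + 10120 = 5395$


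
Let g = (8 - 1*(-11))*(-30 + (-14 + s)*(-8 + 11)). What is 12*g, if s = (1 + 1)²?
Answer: -13680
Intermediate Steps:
s = 4 (s = 2² = 4)
g = -1140 (g = (8 - 1*(-11))*(-30 + (-14 + 4)*(-8 + 11)) = (8 + 11)*(-30 - 10*3) = 19*(-30 - 30) = 19*(-60) = -1140)
12*g = 12*(-1140) = -13680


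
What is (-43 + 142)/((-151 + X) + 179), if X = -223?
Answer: -33/65 ≈ -0.50769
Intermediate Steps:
(-43 + 142)/((-151 + X) + 179) = (-43 + 142)/((-151 - 223) + 179) = 99/(-374 + 179) = 99/(-195) = 99*(-1/195) = -33/65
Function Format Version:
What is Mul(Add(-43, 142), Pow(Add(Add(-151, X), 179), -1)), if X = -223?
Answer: Rational(-33, 65) ≈ -0.50769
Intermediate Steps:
Mul(Add(-43, 142), Pow(Add(Add(-151, X), 179), -1)) = Mul(Add(-43, 142), Pow(Add(Add(-151, -223), 179), -1)) = Mul(99, Pow(Add(-374, 179), -1)) = Mul(99, Pow(-195, -1)) = Mul(99, Rational(-1, 195)) = Rational(-33, 65)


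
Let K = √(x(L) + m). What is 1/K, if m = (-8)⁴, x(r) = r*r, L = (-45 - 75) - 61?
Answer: √36857/36857 ≈ 0.0052088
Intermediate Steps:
L = -181 (L = -120 - 61 = -181)
x(r) = r²
m = 4096
K = √36857 (K = √((-181)² + 4096) = √(32761 + 4096) = √36857 ≈ 191.98)
1/K = 1/(√36857) = √36857/36857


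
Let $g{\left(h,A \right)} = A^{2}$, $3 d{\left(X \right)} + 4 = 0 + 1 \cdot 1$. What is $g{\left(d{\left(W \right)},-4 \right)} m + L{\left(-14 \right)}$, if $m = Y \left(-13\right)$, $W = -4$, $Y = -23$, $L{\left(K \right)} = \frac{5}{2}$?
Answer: $\frac{9573}{2} \approx 4786.5$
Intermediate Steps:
$L{\left(K \right)} = \frac{5}{2}$ ($L{\left(K \right)} = 5 \cdot \frac{1}{2} = \frac{5}{2}$)
$d{\left(X \right)} = -1$ ($d{\left(X \right)} = - \frac{4}{3} + \frac{0 + 1 \cdot 1}{3} = - \frac{4}{3} + \frac{0 + 1}{3} = - \frac{4}{3} + \frac{1}{3} \cdot 1 = - \frac{4}{3} + \frac{1}{3} = -1$)
$m = 299$ ($m = \left(-23\right) \left(-13\right) = 299$)
$g{\left(d{\left(W \right)},-4 \right)} m + L{\left(-14 \right)} = \left(-4\right)^{2} \cdot 299 + \frac{5}{2} = 16 \cdot 299 + \frac{5}{2} = 4784 + \frac{5}{2} = \frac{9573}{2}$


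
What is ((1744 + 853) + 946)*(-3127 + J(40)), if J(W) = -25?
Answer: -11167536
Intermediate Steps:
((1744 + 853) + 946)*(-3127 + J(40)) = ((1744 + 853) + 946)*(-3127 - 25) = (2597 + 946)*(-3152) = 3543*(-3152) = -11167536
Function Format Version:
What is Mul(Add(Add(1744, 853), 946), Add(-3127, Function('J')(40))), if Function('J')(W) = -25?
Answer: -11167536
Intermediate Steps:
Mul(Add(Add(1744, 853), 946), Add(-3127, Function('J')(40))) = Mul(Add(Add(1744, 853), 946), Add(-3127, -25)) = Mul(Add(2597, 946), -3152) = Mul(3543, -3152) = -11167536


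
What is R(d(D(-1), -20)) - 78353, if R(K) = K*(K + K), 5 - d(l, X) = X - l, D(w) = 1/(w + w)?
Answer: -154305/2 ≈ -77153.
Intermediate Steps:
D(w) = 1/(2*w)
d(l, X) = 5 + l - X (d(l, X) = 5 - (X - l) = 5 + (l - X) = 5 + l - X)
R(K) = 2*K² (R(K) = K*(2*K) = 2*K²)
R(d(D(-1), -20)) - 78353 = 2*(5 + (½)/(-1) - 1*(-20))² - 78353 = 2*(5 + (½)*(-1) + 20)² - 78353 = 2*(5 - ½ + 20)² - 78353 = 2*(49/2)² - 78353 = 2*(2401/4) - 78353 = 2401/2 - 78353 = -154305/2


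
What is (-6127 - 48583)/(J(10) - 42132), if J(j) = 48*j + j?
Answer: 27355/20821 ≈ 1.3138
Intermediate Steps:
J(j) = 49*j
(-6127 - 48583)/(J(10) - 42132) = (-6127 - 48583)/(49*10 - 42132) = -54710/(490 - 42132) = -54710/(-41642) = -54710*(-1/41642) = 27355/20821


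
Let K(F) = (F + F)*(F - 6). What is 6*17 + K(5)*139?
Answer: -1288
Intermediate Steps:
K(F) = 2*F*(-6 + F) (K(F) = (2*F)*(-6 + F) = 2*F*(-6 + F))
6*17 + K(5)*139 = 6*17 + (2*5*(-6 + 5))*139 = 102 + (2*5*(-1))*139 = 102 - 10*139 = 102 - 1390 = -1288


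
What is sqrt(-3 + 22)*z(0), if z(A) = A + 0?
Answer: 0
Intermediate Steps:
z(A) = A
sqrt(-3 + 22)*z(0) = sqrt(-3 + 22)*0 = sqrt(19)*0 = 0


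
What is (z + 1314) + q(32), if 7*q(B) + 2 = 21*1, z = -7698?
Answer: -44669/7 ≈ -6381.3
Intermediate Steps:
q(B) = 19/7 (q(B) = -2/7 + (21*1)/7 = -2/7 + (1/7)*21 = -2/7 + 3 = 19/7)
(z + 1314) + q(32) = (-7698 + 1314) + 19/7 = -6384 + 19/7 = -44669/7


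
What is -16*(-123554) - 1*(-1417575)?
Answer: 3394439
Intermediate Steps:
-16*(-123554) - 1*(-1417575) = 1976864 + 1417575 = 3394439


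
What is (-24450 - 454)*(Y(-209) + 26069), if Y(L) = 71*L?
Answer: -279671920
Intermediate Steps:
(-24450 - 454)*(Y(-209) + 26069) = (-24450 - 454)*(71*(-209) + 26069) = -24904*(-14839 + 26069) = -24904*11230 = -279671920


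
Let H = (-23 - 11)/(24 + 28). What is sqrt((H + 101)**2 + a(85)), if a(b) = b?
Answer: sqrt(6864341)/26 ≈ 100.77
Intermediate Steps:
H = -17/26 (H = -34/52 = -34*1/52 = -17/26 ≈ -0.65385)
sqrt((H + 101)**2 + a(85)) = sqrt((-17/26 + 101)**2 + 85) = sqrt((2609/26)**2 + 85) = sqrt(6806881/676 + 85) = sqrt(6864341/676) = sqrt(6864341)/26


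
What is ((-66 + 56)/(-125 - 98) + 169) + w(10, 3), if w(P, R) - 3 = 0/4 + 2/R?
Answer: 115544/669 ≈ 172.71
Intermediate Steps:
w(P, R) = 3 + 2/R (w(P, R) = 3 + (0/4 + 2/R) = 3 + (0*(¼) + 2/R) = 3 + (0 + 2/R) = 3 + 2/R)
((-66 + 56)/(-125 - 98) + 169) + w(10, 3) = ((-66 + 56)/(-125 - 98) + 169) + (3 + 2/3) = (-10/(-223) + 169) + (3 + 2*(⅓)) = (-10*(-1/223) + 169) + (3 + ⅔) = (10/223 + 169) + 11/3 = 37697/223 + 11/3 = 115544/669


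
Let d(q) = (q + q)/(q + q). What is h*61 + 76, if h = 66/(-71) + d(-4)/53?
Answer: 76941/3763 ≈ 20.447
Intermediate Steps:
d(q) = 1 (d(q) = (2*q)/((2*q)) = (2*q)*(1/(2*q)) = 1)
h = -3427/3763 (h = 66/(-71) + 1/53 = 66*(-1/71) + 1*(1/53) = -66/71 + 1/53 = -3427/3763 ≈ -0.91071)
h*61 + 76 = -3427/3763*61 + 76 = -209047/3763 + 76 = 76941/3763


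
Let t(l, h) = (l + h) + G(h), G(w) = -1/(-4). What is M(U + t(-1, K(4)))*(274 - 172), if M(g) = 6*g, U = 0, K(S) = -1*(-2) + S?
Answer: 3213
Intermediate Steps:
K(S) = 2 + S
G(w) = 1/4 (G(w) = -1*(-1/4) = 1/4)
t(l, h) = 1/4 + h + l (t(l, h) = (l + h) + 1/4 = (h + l) + 1/4 = 1/4 + h + l)
M(U + t(-1, K(4)))*(274 - 172) = (6*(0 + (1/4 + (2 + 4) - 1)))*(274 - 172) = (6*(0 + (1/4 + 6 - 1)))*102 = (6*(0 + 21/4))*102 = (6*(21/4))*102 = (63/2)*102 = 3213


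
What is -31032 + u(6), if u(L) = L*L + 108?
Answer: -30888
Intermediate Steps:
u(L) = 108 + L**2 (u(L) = L**2 + 108 = 108 + L**2)
-31032 + u(6) = -31032 + (108 + 6**2) = -31032 + (108 + 36) = -31032 + 144 = -30888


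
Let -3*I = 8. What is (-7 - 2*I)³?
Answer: -125/27 ≈ -4.6296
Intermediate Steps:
I = -8/3 (I = -⅓*8 = -8/3 ≈ -2.6667)
(-7 - 2*I)³ = (-7 - 2*(-8/3))³ = (-7 + 16/3)³ = (-5/3)³ = -125/27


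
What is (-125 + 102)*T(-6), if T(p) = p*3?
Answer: 414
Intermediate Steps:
T(p) = 3*p
(-125 + 102)*T(-6) = (-125 + 102)*(3*(-6)) = -23*(-18) = 414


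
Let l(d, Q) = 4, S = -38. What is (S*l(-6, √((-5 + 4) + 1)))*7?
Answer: -1064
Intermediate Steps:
(S*l(-6, √((-5 + 4) + 1)))*7 = -38*4*7 = -152*7 = -1064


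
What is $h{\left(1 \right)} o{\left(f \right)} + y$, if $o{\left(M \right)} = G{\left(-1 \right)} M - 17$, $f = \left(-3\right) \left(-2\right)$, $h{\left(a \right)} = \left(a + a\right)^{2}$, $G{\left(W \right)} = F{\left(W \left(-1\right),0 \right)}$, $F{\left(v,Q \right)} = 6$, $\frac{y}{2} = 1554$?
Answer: $3184$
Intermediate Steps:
$y = 3108$ ($y = 2 \cdot 1554 = 3108$)
$G{\left(W \right)} = 6$
$h{\left(a \right)} = 4 a^{2}$ ($h{\left(a \right)} = \left(2 a\right)^{2} = 4 a^{2}$)
$f = 6$
$o{\left(M \right)} = -17 + 6 M$ ($o{\left(M \right)} = 6 M - 17 = -17 + 6 M$)
$h{\left(1 \right)} o{\left(f \right)} + y = 4 \cdot 1^{2} \left(-17 + 6 \cdot 6\right) + 3108 = 4 \cdot 1 \left(-17 + 36\right) + 3108 = 4 \cdot 19 + 3108 = 76 + 3108 = 3184$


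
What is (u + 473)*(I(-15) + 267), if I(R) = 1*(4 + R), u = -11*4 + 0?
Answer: 109824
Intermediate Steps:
u = -44 (u = -44 + 0 = -44)
I(R) = 4 + R
(u + 473)*(I(-15) + 267) = (-44 + 473)*((4 - 15) + 267) = 429*(-11 + 267) = 429*256 = 109824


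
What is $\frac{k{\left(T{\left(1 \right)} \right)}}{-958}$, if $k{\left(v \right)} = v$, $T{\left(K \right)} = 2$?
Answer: $- \frac{1}{479} \approx -0.0020877$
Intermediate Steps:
$\frac{k{\left(T{\left(1 \right)} \right)}}{-958} = \frac{2}{-958} = 2 \left(- \frac{1}{958}\right) = - \frac{1}{479}$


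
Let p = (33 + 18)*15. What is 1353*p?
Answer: 1035045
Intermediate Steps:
p = 765 (p = 51*15 = 765)
1353*p = 1353*765 = 1035045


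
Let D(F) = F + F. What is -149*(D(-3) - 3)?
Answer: 1341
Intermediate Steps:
D(F) = 2*F
-149*(D(-3) - 3) = -149*(2*(-3) - 3) = -149*(-6 - 3) = -149*(-9) = 1341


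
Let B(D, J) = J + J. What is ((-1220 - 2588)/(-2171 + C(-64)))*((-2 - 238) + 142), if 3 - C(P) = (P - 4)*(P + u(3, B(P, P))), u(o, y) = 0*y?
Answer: -46648/815 ≈ -57.237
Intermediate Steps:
B(D, J) = 2*J
u(o, y) = 0
C(P) = 3 - P*(-4 + P) (C(P) = 3 - (P - 4)*(P + 0) = 3 - (-4 + P)*P = 3 - P*(-4 + P))
((-1220 - 2588)/(-2171 + C(-64)))*((-2 - 238) + 142) = ((-1220 - 2588)/(-2171 + (3 - 1*(-64)² + 4*(-64))))*((-2 - 238) + 142) = (-3808/(-2171 + (3 - 1*4096 - 256)))*(-240 + 142) = -3808/(-2171 + (3 - 4096 - 256))*(-98) = -3808/(-2171 - 4349)*(-98) = -3808/(-6520)*(-98) = -3808*(-1/6520)*(-98) = (476/815)*(-98) = -46648/815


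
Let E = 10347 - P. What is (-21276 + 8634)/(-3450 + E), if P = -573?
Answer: -2107/1245 ≈ -1.6924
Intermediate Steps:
E = 10920 (E = 10347 - 1*(-573) = 10347 + 573 = 10920)
(-21276 + 8634)/(-3450 + E) = (-21276 + 8634)/(-3450 + 10920) = -12642/7470 = -12642*1/7470 = -2107/1245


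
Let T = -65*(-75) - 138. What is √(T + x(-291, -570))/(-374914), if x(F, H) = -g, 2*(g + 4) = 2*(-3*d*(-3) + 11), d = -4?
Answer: -√4766/374914 ≈ -0.00018414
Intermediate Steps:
T = 4737 (T = 4875 - 138 = 4737)
g = -29 (g = -4 + (2*(-3*(-4)*(-3) + 11))/2 = -4 + (2*(12*(-3) + 11))/2 = -4 + (2*(-36 + 11))/2 = -4 + (2*(-25))/2 = -4 + (½)*(-50) = -4 - 25 = -29)
x(F, H) = 29 (x(F, H) = -1*(-29) = 29)
√(T + x(-291, -570))/(-374914) = √(4737 + 29)/(-374914) = √4766*(-1/374914) = -√4766/374914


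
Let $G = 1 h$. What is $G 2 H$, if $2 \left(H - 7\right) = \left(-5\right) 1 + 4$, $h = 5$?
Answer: $65$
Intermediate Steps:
$G = 5$ ($G = 1 \cdot 5 = 5$)
$H = \frac{13}{2}$ ($H = 7 + \frac{\left(-5\right) 1 + 4}{2} = 7 + \frac{-5 + 4}{2} = 7 + \frac{1}{2} \left(-1\right) = 7 - \frac{1}{2} = \frac{13}{2} \approx 6.5$)
$G 2 H = 5 \cdot 2 \cdot \frac{13}{2} = 10 \cdot \frac{13}{2} = 65$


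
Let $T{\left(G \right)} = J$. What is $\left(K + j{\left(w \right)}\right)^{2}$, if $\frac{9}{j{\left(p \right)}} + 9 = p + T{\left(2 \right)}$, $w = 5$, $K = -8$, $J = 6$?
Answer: $\frac{49}{4} \approx 12.25$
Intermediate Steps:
$T{\left(G \right)} = 6$
$j{\left(p \right)} = \frac{9}{-3 + p}$ ($j{\left(p \right)} = \frac{9}{-9 + \left(p + 6\right)} = \frac{9}{-9 + \left(6 + p\right)} = \frac{9}{-3 + p}$)
$\left(K + j{\left(w \right)}\right)^{2} = \left(-8 + \frac{9}{-3 + 5}\right)^{2} = \left(-8 + \frac{9}{2}\right)^{2} = \left(- \frac{7}{2}\right)^{2} = \frac{49}{4}$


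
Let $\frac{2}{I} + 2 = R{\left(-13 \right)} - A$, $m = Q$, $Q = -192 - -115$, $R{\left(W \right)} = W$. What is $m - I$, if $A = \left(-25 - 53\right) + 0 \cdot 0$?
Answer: $- \frac{4853}{63} \approx -77.032$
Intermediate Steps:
$A = -78$ ($A = -78 + 0 = -78$)
$Q = -77$ ($Q = -192 + \left(-4 + 119\right) = -192 + 115 = -77$)
$m = -77$
$I = \frac{2}{63}$ ($I = \frac{2}{-2 - -65} = \frac{2}{-2 + \left(-13 + 78\right)} = \frac{2}{-2 + 65} = \frac{2}{63} \approx 0.031746$)
$m - I = -77 - \frac{2}{63} = - \frac{4853}{63}$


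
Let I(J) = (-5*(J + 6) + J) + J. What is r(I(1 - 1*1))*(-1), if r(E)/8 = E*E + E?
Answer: -6960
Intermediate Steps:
I(J) = -30 - 3*J (I(J) = (-5*(6 + J) + J) + J = ((-30 - 5*J) + J) + J = (-30 - 4*J) + J = -30 - 3*J)
r(E) = 8*E + 8*E² (r(E) = 8*(E*E + E) = 8*(E² + E) = 8*(E + E²) = 8*E + 8*E²)
r(I(1 - 1*1))*(-1) = (8*(-30 - 3*(1 - 1*1))*(1 + (-30 - 3*(1 - 1*1))))*(-1) = (8*(-30 - 3*(1 - 1))*(1 + (-30 - 3*(1 - 1))))*(-1) = (8*(-30 - 3*0)*(1 + (-30 - 3*0)))*(-1) = (8*(-30 + 0)*(1 + (-30 + 0)))*(-1) = (8*(-30)*(1 - 30))*(-1) = (8*(-30)*(-29))*(-1) = 6960*(-1) = -6960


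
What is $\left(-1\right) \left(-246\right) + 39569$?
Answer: $39815$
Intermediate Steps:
$\left(-1\right) \left(-246\right) + 39569 = 246 + 39569 = 39815$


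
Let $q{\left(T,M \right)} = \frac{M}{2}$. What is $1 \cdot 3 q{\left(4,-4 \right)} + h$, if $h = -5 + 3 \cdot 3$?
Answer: $-2$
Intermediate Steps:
$q{\left(T,M \right)} = \frac{M}{2}$ ($q{\left(T,M \right)} = M \frac{1}{2} = \frac{M}{2}$)
$h = 4$ ($h = -5 + 9 = 4$)
$1 \cdot 3 q{\left(4,-4 \right)} + h = 1 \cdot 3 \cdot \frac{1}{2} \left(-4\right) + 4 = 3 \left(-2\right) + 4 = -6 + 4 = -2$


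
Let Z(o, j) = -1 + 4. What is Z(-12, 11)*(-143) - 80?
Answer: -509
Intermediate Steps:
Z(o, j) = 3
Z(-12, 11)*(-143) - 80 = 3*(-143) - 80 = -429 - 80 = -509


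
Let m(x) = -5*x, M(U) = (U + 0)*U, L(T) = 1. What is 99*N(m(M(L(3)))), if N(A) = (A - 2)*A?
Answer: 3465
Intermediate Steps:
M(U) = U**2 (M(U) = U*U = U**2)
N(A) = A*(-2 + A) (N(A) = (-2 + A)*A = A*(-2 + A))
99*N(m(M(L(3)))) = 99*((-5*1**2)*(-2 - 5*1**2)) = 99*((-5*1)*(-2 - 5*1)) = 99*(-5*(-2 - 5)) = 99*(-5*(-7)) = 99*35 = 3465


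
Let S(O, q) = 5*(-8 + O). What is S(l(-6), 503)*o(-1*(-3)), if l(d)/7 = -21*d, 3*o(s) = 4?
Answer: 17480/3 ≈ 5826.7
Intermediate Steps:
o(s) = 4/3 (o(s) = (⅓)*4 = 4/3)
l(d) = -147*d (l(d) = 7*(-21*d) = -147*d)
S(O, q) = -40 + 5*O
S(l(-6), 503)*o(-1*(-3)) = (-40 + 5*(-147*(-6)))*(4/3) = (-40 + 5*882)*(4/3) = (-40 + 4410)*(4/3) = 4370*(4/3) = 17480/3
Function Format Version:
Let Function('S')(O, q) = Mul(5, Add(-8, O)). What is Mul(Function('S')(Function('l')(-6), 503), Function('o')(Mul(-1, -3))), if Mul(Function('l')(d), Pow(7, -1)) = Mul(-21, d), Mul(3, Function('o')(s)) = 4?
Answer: Rational(17480, 3) ≈ 5826.7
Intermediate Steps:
Function('o')(s) = Rational(4, 3) (Function('o')(s) = Mul(Rational(1, 3), 4) = Rational(4, 3))
Function('l')(d) = Mul(-147, d) (Function('l')(d) = Mul(7, Mul(-21, d)) = Mul(-147, d))
Function('S')(O, q) = Add(-40, Mul(5, O))
Mul(Function('S')(Function('l')(-6), 503), Function('o')(Mul(-1, -3))) = Mul(Add(-40, Mul(5, Mul(-147, -6))), Rational(4, 3)) = Mul(Add(-40, Mul(5, 882)), Rational(4, 3)) = Mul(Add(-40, 4410), Rational(4, 3)) = Mul(4370, Rational(4, 3)) = Rational(17480, 3)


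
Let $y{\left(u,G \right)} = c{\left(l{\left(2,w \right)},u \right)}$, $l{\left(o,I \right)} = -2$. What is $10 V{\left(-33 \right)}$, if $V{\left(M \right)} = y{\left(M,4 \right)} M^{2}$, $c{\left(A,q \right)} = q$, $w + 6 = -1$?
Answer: $-359370$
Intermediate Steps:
$w = -7$ ($w = -6 - 1 = -7$)
$y{\left(u,G \right)} = u$
$V{\left(M \right)} = M^{3}$ ($V{\left(M \right)} = M M^{2} = M^{3}$)
$10 V{\left(-33 \right)} = 10 \left(-33\right)^{3} = 10 \left(-35937\right) = -359370$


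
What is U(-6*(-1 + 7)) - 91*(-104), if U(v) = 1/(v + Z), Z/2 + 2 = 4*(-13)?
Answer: 1362815/144 ≈ 9464.0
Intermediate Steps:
Z = -108 (Z = -4 + 2*(4*(-13)) = -4 + 2*(-52) = -4 - 104 = -108)
U(v) = 1/(-108 + v) (U(v) = 1/(v - 108) = 1/(-108 + v))
U(-6*(-1 + 7)) - 91*(-104) = 1/(-108 - 6*(-1 + 7)) - 91*(-104) = 1/(-108 - 6*6) + 9464 = 1/(-108 - 36) + 9464 = 1/(-144) + 9464 = -1/144 + 9464 = 1362815/144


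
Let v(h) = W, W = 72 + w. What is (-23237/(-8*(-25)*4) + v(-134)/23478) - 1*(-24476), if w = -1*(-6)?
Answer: 5886827263/240800 ≈ 24447.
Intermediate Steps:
w = 6
W = 78 (W = 72 + 6 = 78)
v(h) = 78
(-23237/(-8*(-25)*4) + v(-134)/23478) - 1*(-24476) = (-23237/(-8*(-25)*4) + 78/23478) - 1*(-24476) = (-23237/(200*4) + 78*(1/23478)) + 24476 = (-23237/800 + 1/301) + 24476 = -6993537/240800 + 24476 = 5886827263/240800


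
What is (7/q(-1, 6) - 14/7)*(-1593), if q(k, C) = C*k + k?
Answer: 4779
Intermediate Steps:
q(k, C) = k + C*k
(7/q(-1, 6) - 14/7)*(-1593) = (7/((-(1 + 6))) - 14/7)*(-1593) = (7/((-1*7)) - 14*⅐)*(-1593) = (7/(-7) - 2)*(-1593) = (7*(-⅐) - 2)*(-1593) = (-1 - 2)*(-1593) = -3*(-1593) = 4779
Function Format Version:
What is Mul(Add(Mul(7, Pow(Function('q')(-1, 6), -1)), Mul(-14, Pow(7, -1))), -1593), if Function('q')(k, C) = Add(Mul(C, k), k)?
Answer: 4779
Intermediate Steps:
Function('q')(k, C) = Add(k, Mul(C, k))
Mul(Add(Mul(7, Pow(Function('q')(-1, 6), -1)), Mul(-14, Pow(7, -1))), -1593) = Mul(Add(Mul(7, Pow(Mul(-1, Add(1, 6)), -1)), Mul(-14, Pow(7, -1))), -1593) = Mul(Add(Mul(7, Pow(Mul(-1, 7), -1)), Mul(-14, Rational(1, 7))), -1593) = Mul(Add(Mul(7, Pow(-7, -1)), -2), -1593) = Mul(Add(Mul(7, Rational(-1, 7)), -2), -1593) = Mul(Add(-1, -2), -1593) = Mul(-3, -1593) = 4779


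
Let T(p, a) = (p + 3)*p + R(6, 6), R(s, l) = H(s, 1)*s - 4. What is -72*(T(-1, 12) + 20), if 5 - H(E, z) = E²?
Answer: 12384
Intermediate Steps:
H(E, z) = 5 - E²
R(s, l) = -4 + s*(5 - s²) (R(s, l) = (5 - s²)*s - 4 = s*(5 - s²) - 4 = -4 + s*(5 - s²))
T(p, a) = -190 + p*(3 + p) (T(p, a) = (p + 3)*p + (-4 - 1*6³ + 5*6) = (3 + p)*p + (-4 - 1*216 + 30) = p*(3 + p) + (-4 - 216 + 30) = p*(3 + p) - 190 = -190 + p*(3 + p))
-72*(T(-1, 12) + 20) = -72*((-190 + (-1)² + 3*(-1)) + 20) = -72*((-190 + 1 - 3) + 20) = -72*(-192 + 20) = -72*(-172) = 12384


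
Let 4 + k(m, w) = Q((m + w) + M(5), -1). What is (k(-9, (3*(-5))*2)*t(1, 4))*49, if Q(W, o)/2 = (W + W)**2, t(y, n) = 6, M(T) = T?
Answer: 2717736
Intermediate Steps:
Q(W, o) = 8*W**2 (Q(W, o) = 2*(W + W)**2 = 2*(2*W)**2 = 2*(4*W**2) = 8*W**2)
k(m, w) = -4 + 8*(5 + m + w)**2 (k(m, w) = -4 + 8*((m + w) + 5)**2 = -4 + 8*(5 + m + w)**2)
(k(-9, (3*(-5))*2)*t(1, 4))*49 = ((-4 + 8*(5 - 9 + (3*(-5))*2)**2)*6)*49 = ((-4 + 8*(5 - 9 - 15*2)**2)*6)*49 = ((-4 + 8*(5 - 9 - 30)**2)*6)*49 = ((-4 + 8*(-34)**2)*6)*49 = ((-4 + 8*1156)*6)*49 = ((-4 + 9248)*6)*49 = (9244*6)*49 = 55464*49 = 2717736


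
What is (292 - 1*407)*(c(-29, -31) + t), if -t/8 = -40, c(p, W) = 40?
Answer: -41400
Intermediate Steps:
t = 320 (t = -8*(-40) = 320)
(292 - 1*407)*(c(-29, -31) + t) = (292 - 1*407)*(40 + 320) = (292 - 407)*360 = -115*360 = -41400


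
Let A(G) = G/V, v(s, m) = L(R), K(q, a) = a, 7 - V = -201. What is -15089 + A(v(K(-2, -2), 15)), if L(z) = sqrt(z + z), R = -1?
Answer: -15089 + I*sqrt(2)/208 ≈ -15089.0 + 0.0067991*I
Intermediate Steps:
V = 208 (V = 7 - 1*(-201) = 7 + 201 = 208)
L(z) = sqrt(2)*sqrt(z) (L(z) = sqrt(2*z) = sqrt(2)*sqrt(z))
v(s, m) = I*sqrt(2) (v(s, m) = sqrt(2)*sqrt(-1) = sqrt(2)*I = I*sqrt(2))
A(G) = G/208
-15089 + A(v(K(-2, -2), 15)) = -15089 + (I*sqrt(2))/208 = -15089 + I*sqrt(2)/208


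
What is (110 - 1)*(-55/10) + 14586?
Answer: 27973/2 ≈ 13987.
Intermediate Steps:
(110 - 1)*(-55/10) + 14586 = 109*(-55*⅒) + 14586 = 109*(-11/2) + 14586 = -1199/2 + 14586 = 27973/2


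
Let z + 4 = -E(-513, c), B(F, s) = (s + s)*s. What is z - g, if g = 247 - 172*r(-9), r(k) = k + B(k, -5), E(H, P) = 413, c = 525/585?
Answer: 6388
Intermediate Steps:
B(F, s) = 2*s² (B(F, s) = (2*s)*s = 2*s²)
c = 35/39 (c = 525*(1/585) = 35/39 ≈ 0.89744)
r(k) = 50 + k (r(k) = k + 2*(-5)² = k + 2*25 = k + 50 = 50 + k)
z = -417 (z = -4 - 1*413 = -4 - 413 = -417)
g = -6805 (g = 247 - 172*(50 - 9) = 247 - 172*41 = 247 - 7052 = -6805)
z - g = -417 - 1*(-6805) = -417 + 6805 = 6388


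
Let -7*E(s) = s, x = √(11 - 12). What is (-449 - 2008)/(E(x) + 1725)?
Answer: -207677925/145805626 - 17199*I/145805626 ≈ -1.4243 - 0.00011796*I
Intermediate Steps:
x = I (x = √(-1) = I ≈ 1.0*I)
E(s) = -s/7
(-449 - 2008)/(E(x) + 1725) = (-449 - 2008)/(-I/7 + 1725) = -2457*49*(1725 + I/7)/145805626 = -120393*(1725 + I/7)/145805626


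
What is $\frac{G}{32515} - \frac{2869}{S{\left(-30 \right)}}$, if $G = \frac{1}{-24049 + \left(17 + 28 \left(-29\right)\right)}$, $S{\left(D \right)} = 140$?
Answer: $- \frac{4138546128}{201950665} \approx -20.493$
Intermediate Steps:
$G = - \frac{1}{24844}$ ($G = \frac{1}{-24049 + \left(17 - 812\right)} = \frac{1}{-24049 - 795} = \frac{1}{-24844} = - \frac{1}{24844} \approx -4.0251 \cdot 10^{-5}$)
$\frac{G}{32515} - \frac{2869}{S{\left(-30 \right)}} = - \frac{1}{24844 \cdot 32515} - \frac{2869}{140} = \left(- \frac{1}{24844}\right) \frac{1}{32515} - \frac{2869}{140} = - \frac{1}{807802660} - \frac{2869}{140} = - \frac{4138546128}{201950665}$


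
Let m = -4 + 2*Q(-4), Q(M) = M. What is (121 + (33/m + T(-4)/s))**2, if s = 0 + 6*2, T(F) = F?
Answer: 2002225/144 ≈ 13904.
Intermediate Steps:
s = 12 (s = 0 + 12 = 12)
m = -12 (m = -4 + 2*(-4) = -4 - 8 = -12)
(121 + (33/m + T(-4)/s))**2 = (121 + (33/(-12) - 4/12))**2 = (121 + (33*(-1/12) - 4*1/12))**2 = (121 + (-11/4 - 1/3))**2 = (121 - 37/12)**2 = (1415/12)**2 = 2002225/144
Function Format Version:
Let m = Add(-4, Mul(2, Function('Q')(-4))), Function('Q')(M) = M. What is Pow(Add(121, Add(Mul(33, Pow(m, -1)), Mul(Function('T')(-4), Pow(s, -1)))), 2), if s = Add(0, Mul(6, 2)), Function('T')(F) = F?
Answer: Rational(2002225, 144) ≈ 13904.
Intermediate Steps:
s = 12 (s = Add(0, 12) = 12)
m = -12 (m = Add(-4, Mul(2, -4)) = Add(-4, -8) = -12)
Pow(Add(121, Add(Mul(33, Pow(m, -1)), Mul(Function('T')(-4), Pow(s, -1)))), 2) = Pow(Add(121, Add(Mul(33, Pow(-12, -1)), Mul(-4, Pow(12, -1)))), 2) = Pow(Add(121, Add(Mul(33, Rational(-1, 12)), Mul(-4, Rational(1, 12)))), 2) = Pow(Add(121, Add(Rational(-11, 4), Rational(-1, 3))), 2) = Pow(Add(121, Rational(-37, 12)), 2) = Pow(Rational(1415, 12), 2) = Rational(2002225, 144)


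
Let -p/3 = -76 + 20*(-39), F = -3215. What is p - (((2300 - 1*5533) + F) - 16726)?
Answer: 25742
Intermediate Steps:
p = 2568 (p = -3*(-76 + 20*(-39)) = -3*(-76 - 780) = -3*(-856) = 2568)
p - (((2300 - 1*5533) + F) - 16726) = 2568 - (((2300 - 1*5533) - 3215) - 16726) = 2568 - (((2300 - 5533) - 3215) - 16726) = 2568 - ((-3233 - 3215) - 16726) = 2568 - (-6448 - 16726) = 2568 - 1*(-23174) = 2568 + 23174 = 25742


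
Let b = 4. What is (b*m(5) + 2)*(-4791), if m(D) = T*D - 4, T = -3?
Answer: 354534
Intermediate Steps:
m(D) = -4 - 3*D (m(D) = -3*D - 4 = -4 - 3*D)
(b*m(5) + 2)*(-4791) = (4*(-4 - 3*5) + 2)*(-4791) = (4*(-4 - 15) + 2)*(-4791) = (4*(-19) + 2)*(-4791) = (-76 + 2)*(-4791) = -74*(-4791) = 354534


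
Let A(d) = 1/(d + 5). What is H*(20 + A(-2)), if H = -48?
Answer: -976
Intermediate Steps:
A(d) = 1/(5 + d)
H*(20 + A(-2)) = -48*(20 + 1/(5 - 2)) = -48*(20 + 1/3) = -48*(20 + ⅓) = -48*61/3 = -976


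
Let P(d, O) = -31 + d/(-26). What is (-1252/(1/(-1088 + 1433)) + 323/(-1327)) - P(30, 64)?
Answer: -7450846453/17251 ≈ -4.3191e+5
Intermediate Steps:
P(d, O) = -31 - d/26 (P(d, O) = -31 + d*(-1/26) = -31 - d/26)
(-1252/(1/(-1088 + 1433)) + 323/(-1327)) - P(30, 64) = (-1252/(1/(-1088 + 1433)) + 323/(-1327)) - (-31 - 1/26*30) = (-1252/(1/345) + 323*(-1/1327)) - (-31 - 15/13) = (-1252/1/345 - 323/1327) - 1*(-418/13) = (-1252*345 - 323/1327) + 418/13 = (-431940 - 323/1327) + 418/13 = -573184703/1327 + 418/13 = -7450846453/17251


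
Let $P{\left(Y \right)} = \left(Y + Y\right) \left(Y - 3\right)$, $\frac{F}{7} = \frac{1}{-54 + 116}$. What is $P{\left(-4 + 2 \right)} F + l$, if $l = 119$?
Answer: $\frac{3759}{31} \approx 121.26$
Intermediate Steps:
$F = \frac{7}{62}$ ($F = \frac{7}{-54 + 116} = \frac{7}{62} \approx 0.1129$)
$P{\left(Y \right)} = 2 Y \left(-3 + Y\right)$
$P{\left(-4 + 2 \right)} F + l = 2 \left(-4 + 2\right) \left(-3 + \left(-4 + 2\right)\right) \frac{7}{62} + 119 = 2 \left(-2\right) \left(-3 - 2\right) \frac{7}{62} + 119 = 2 \left(-2\right) \left(-5\right) \frac{7}{62} + 119 = 20 \cdot \frac{7}{62} + 119 = \frac{70}{31} + 119 = \frac{3759}{31}$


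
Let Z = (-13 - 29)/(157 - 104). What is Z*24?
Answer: -1008/53 ≈ -19.019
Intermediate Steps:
Z = -42/53 ≈ -0.79245
Z*24 = -42/53*24 = -1008/53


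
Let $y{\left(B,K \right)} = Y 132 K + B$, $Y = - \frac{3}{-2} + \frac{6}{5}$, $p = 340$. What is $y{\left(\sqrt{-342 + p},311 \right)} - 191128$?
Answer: $- \frac{401438}{5} + i \sqrt{2} \approx -80288.0 + 1.4142 i$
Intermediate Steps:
$Y = \frac{27}{10}$ ($Y = \left(-3\right) \left(- \frac{1}{2}\right) + 6 \cdot \frac{1}{5} = \frac{3}{2} + \frac{6}{5} = \frac{27}{10} \approx 2.7$)
$y{\left(B,K \right)} = B + \frac{1782 K}{5}$ ($y{\left(B,K \right)} = \frac{27}{10} \cdot 132 K + B = \frac{1782 K}{5} + B = B + \frac{1782 K}{5}$)
$y{\left(\sqrt{-342 + p},311 \right)} - 191128 = \left(\sqrt{-342 + 340} + \frac{1782}{5} \cdot 311\right) - 191128 = \left(\sqrt{-2} + \frac{554202}{5}\right) - 191128 = \left(i \sqrt{2} + \frac{554202}{5}\right) - 191128 = \left(\frac{554202}{5} + i \sqrt{2}\right) - 191128 = - \frac{401438}{5} + i \sqrt{2}$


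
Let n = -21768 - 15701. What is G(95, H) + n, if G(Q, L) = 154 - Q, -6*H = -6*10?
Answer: -37410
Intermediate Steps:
H = 10 (H = -(-1)*10 = -1/6*(-60) = 10)
n = -37469
G(95, H) + n = (154 - 1*95) - 37469 = (154 - 95) - 37469 = 59 - 37469 = -37410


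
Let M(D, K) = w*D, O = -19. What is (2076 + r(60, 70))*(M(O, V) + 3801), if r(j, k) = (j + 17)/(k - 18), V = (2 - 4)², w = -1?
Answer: 103167695/13 ≈ 7.9360e+6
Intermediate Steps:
V = 4 (V = (-2)² = 4)
M(D, K) = -D
r(j, k) = (17 + j)/(-18 + k)
(2076 + r(60, 70))*(M(O, V) + 3801) = (2076 + (17 + 60)/(-18 + 70))*(-1*(-19) + 3801) = (2076 + 77/52)*(19 + 3801) = (2076 + (1/52)*77)*3820 = (2076 + 77/52)*3820 = (108029/52)*3820 = 103167695/13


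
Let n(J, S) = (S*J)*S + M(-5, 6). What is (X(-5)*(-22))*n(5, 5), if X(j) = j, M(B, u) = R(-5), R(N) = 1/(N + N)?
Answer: 13739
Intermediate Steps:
R(N) = 1/(2*N)
M(B, u) = -⅒ (M(B, u) = (½)/(-5) = (½)*(-⅕) = -⅒)
n(J, S) = -⅒ + J*S² (n(J, S) = (S*J)*S - ⅒ = (J*S)*S - ⅒ = J*S² - ⅒ = -⅒ + J*S²)
(X(-5)*(-22))*n(5, 5) = (-5*(-22))*(-⅒ + 5*5²) = 110*(-⅒ + 5*25) = 110*(-⅒ + 125) = 110*(1249/10) = 13739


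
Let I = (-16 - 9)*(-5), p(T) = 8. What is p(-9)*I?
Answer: 1000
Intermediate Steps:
I = 125 (I = -25*(-5) = 125)
p(-9)*I = 8*125 = 1000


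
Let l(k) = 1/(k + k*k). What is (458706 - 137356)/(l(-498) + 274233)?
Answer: 79536053100/67874312899 ≈ 1.1718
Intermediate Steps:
l(k) = 1/(k + k²)
(458706 - 137356)/(l(-498) + 274233) = (458706 - 137356)/(1/((-498)*(1 - 498)) + 274233) = 321350/(-1/498/(-497) + 274233) = 321350/(-1/498*(-1/497) + 274233) = 321350/(1/247506 + 274233) = 321350/(67874312899/247506) = 321350*(247506/67874312899) = 79536053100/67874312899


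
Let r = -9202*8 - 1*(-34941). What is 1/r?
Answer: -1/38675 ≈ -2.5856e-5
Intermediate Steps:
r = -38675 (r = -73616 + 34941 = -38675)
1/r = 1/(-38675) = -1/38675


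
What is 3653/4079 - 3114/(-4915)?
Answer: 30656501/20048285 ≈ 1.5291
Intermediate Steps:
3653/4079 - 3114/(-4915) = 3653*(1/4079) - 3114*(-1/4915) = 3653/4079 + 3114/4915 = 30656501/20048285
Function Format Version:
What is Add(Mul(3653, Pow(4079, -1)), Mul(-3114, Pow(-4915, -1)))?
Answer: Rational(30656501, 20048285) ≈ 1.5291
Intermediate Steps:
Add(Mul(3653, Pow(4079, -1)), Mul(-3114, Pow(-4915, -1))) = Add(Mul(3653, Rational(1, 4079)), Mul(-3114, Rational(-1, 4915))) = Add(Rational(3653, 4079), Rational(3114, 4915)) = Rational(30656501, 20048285)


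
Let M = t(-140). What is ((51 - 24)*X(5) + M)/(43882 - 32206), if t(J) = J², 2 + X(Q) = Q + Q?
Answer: 4954/2919 ≈ 1.6972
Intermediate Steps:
X(Q) = -2 + 2*Q (X(Q) = -2 + (Q + Q) = -2 + 2*Q)
M = 19600 (M = (-140)² = 19600)
((51 - 24)*X(5) + M)/(43882 - 32206) = ((51 - 24)*(-2 + 2*5) + 19600)/(43882 - 32206) = (27*(-2 + 10) + 19600)/11676 = (27*8 + 19600)*(1/11676) = (216 + 19600)*(1/11676) = 19816*(1/11676) = 4954/2919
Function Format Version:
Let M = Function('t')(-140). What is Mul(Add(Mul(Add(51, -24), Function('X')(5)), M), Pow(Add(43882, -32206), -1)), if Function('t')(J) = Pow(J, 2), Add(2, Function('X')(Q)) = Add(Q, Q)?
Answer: Rational(4954, 2919) ≈ 1.6972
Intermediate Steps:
Function('X')(Q) = Add(-2, Mul(2, Q)) (Function('X')(Q) = Add(-2, Add(Q, Q)) = Add(-2, Mul(2, Q)))
M = 19600 (M = Pow(-140, 2) = 19600)
Mul(Add(Mul(Add(51, -24), Function('X')(5)), M), Pow(Add(43882, -32206), -1)) = Mul(Add(Mul(Add(51, -24), Add(-2, Mul(2, 5))), 19600), Pow(Add(43882, -32206), -1)) = Mul(Add(Mul(27, Add(-2, 10)), 19600), Pow(11676, -1)) = Mul(Add(Mul(27, 8), 19600), Rational(1, 11676)) = Mul(Add(216, 19600), Rational(1, 11676)) = Mul(19816, Rational(1, 11676)) = Rational(4954, 2919)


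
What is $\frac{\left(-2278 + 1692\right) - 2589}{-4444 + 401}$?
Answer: $\frac{3175}{4043} \approx 0.78531$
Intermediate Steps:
$\frac{\left(-2278 + 1692\right) - 2589}{-4444 + 401} = \frac{-586 - 2589}{-4043} = \left(-3175\right) \left(- \frac{1}{4043}\right) = \frac{3175}{4043}$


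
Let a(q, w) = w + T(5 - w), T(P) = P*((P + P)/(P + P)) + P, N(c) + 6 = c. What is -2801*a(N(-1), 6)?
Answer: -11204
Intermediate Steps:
N(c) = -6 + c
T(P) = 2*P (T(P) = P*((2*P)/((2*P))) + P = P*((2*P)*(1/(2*P))) + P = P*1 + P = P + P = 2*P)
a(q, w) = 10 - w (a(q, w) = w + 2*(5 - w) = w + (10 - 2*w) = 10 - w)
-2801*a(N(-1), 6) = -2801*(10 - 1*6) = -2801*(10 - 6) = -2801*4 = -11204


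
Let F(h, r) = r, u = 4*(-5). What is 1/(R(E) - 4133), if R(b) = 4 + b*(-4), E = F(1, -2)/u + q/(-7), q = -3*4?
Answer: -35/144769 ≈ -0.00024176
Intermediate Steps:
u = -20
q = -12
E = 127/70 (E = -2/(-20) - 12/(-7) = -2*(-1/20) - 12*(-⅐) = ⅒ + 12/7 = 127/70 ≈ 1.8143)
R(b) = 4 - 4*b
1/(R(E) - 4133) = 1/((4 - 4*127/70) - 4133) = 1/((4 - 254/35) - 4133) = 1/(-114/35 - 4133) = 1/(-144769/35) = -35/144769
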